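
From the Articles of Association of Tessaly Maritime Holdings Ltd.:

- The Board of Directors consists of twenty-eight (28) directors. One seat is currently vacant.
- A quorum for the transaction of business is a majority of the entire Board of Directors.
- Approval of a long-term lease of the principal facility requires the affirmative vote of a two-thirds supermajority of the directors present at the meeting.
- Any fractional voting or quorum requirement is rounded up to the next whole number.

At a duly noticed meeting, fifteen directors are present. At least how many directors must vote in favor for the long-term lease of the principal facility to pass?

The long-term lease of the principal facility requires two-thirds of the directors present (15).
2/3 of 15 = 10.

10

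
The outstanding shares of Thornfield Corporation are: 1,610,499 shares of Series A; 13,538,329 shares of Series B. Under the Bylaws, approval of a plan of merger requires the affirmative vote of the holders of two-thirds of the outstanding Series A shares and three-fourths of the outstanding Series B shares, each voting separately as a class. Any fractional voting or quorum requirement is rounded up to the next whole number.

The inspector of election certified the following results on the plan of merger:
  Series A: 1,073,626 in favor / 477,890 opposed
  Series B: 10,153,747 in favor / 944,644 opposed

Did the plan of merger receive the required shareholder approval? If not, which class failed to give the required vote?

Series A: 2/3 of 1610499 = 1073666; 1,073,666 required, 1,073,626 in favor — not approved.
Series B: 3/4 of 13538329 = 10153746.75, rounded up to 10153747; 10,153,747 required, 10,153,747 in favor — approved.

Not approved — the Series A shares did not give the required vote.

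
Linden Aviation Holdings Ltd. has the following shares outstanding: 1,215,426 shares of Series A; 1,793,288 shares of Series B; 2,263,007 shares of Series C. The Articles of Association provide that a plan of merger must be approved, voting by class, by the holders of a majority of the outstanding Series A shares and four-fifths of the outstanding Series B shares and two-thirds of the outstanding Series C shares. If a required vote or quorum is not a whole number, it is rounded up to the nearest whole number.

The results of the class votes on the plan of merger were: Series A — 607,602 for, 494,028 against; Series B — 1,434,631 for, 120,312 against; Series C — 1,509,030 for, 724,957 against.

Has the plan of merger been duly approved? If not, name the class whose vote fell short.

Not approved — the Series A shares did not give the required vote.

Series A: a majority of 1215426 is 607714; 607,714 required, 607,602 in favor — not approved.
Series B: 4/5 of 1793288 = 1434630.40, rounded up to 1434631; 1,434,631 required, 1,434,631 in favor — approved.
Series C: 2/3 of 2263007 = 1508671.33, rounded up to 1508672; 1,508,672 required, 1,509,030 in favor — approved.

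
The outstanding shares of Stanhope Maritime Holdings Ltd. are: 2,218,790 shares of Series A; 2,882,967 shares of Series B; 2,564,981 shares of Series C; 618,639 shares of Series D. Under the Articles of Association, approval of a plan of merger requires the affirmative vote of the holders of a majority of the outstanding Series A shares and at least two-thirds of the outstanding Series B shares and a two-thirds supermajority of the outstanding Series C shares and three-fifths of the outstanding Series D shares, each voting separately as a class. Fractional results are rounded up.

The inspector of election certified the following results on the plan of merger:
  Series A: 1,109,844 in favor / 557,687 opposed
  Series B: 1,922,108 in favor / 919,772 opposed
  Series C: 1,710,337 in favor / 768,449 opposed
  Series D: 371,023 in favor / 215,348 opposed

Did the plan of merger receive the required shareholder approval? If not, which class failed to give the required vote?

Not approved — the Series D shares did not give the required vote.

Series A: a majority of 2218790 is 1109396; 1,109,396 required, 1,109,844 in favor — approved.
Series B: 2/3 of 2882967 = 1921978; 1,921,978 required, 1,922,108 in favor — approved.
Series C: 2/3 of 2564981 = 1709987.33, rounded up to 1709988; 1,709,988 required, 1,710,337 in favor — approved.
Series D: 3/5 of 618639 = 371183.40, rounded up to 371184; 371,184 required, 371,023 in favor — not approved.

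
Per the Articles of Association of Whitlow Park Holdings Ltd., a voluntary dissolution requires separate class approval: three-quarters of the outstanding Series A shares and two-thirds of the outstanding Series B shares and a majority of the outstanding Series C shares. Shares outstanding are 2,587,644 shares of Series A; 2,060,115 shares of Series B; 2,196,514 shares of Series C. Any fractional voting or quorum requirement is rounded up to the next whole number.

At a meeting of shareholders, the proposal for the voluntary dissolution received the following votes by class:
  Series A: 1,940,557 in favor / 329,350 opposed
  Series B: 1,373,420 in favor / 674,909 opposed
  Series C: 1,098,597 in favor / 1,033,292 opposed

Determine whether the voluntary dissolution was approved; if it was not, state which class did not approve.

Series A: 3/4 of 2587644 = 1940733; 1,940,733 required, 1,940,557 in favor — not approved.
Series B: 2/3 of 2060115 = 1373410; 1,373,410 required, 1,373,420 in favor — approved.
Series C: a majority of 2196514 is 1098258; 1,098,258 required, 1,098,597 in favor — approved.

Not approved — the Series A shares did not give the required vote.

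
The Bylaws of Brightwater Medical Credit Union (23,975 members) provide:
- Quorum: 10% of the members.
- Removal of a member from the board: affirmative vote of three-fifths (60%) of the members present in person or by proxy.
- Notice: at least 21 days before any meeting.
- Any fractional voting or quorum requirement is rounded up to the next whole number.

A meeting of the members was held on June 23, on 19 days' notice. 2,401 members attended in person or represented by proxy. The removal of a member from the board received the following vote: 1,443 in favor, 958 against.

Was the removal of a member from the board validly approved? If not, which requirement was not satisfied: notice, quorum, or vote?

Invalid — notice requirement not satisfied.

Notice: 19 days given; 21 required. Not satisfied.
Quorum: 10% of 23,975 = 2,397.50, rounded up to 2,398; 2,401 present. Satisfied.
Vote: requires three-fifths of those present (2,401); 3/5 of 2401 = 1440.60, rounded up to 1441, so 1,441 needed; 1,443 in favor. Satisfied.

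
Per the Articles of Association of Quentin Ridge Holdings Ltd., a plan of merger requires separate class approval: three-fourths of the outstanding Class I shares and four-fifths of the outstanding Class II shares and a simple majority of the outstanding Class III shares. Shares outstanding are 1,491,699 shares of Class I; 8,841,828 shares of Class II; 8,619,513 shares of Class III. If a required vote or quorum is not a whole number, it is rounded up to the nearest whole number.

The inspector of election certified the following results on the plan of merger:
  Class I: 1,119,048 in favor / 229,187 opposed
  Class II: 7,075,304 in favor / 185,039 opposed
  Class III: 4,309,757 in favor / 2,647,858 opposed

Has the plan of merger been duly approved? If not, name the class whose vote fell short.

Class I: 3/4 of 1491699 = 1118774.25, rounded up to 1118775; 1,118,775 required, 1,119,048 in favor — approved.
Class II: 4/5 of 8841828 = 7073462.40, rounded up to 7073463; 7,073,463 required, 7,075,304 in favor — approved.
Class III: a majority of 8619513 is 4309757; 4,309,757 required, 4,309,757 in favor — approved.

Approved — every class gave the required vote.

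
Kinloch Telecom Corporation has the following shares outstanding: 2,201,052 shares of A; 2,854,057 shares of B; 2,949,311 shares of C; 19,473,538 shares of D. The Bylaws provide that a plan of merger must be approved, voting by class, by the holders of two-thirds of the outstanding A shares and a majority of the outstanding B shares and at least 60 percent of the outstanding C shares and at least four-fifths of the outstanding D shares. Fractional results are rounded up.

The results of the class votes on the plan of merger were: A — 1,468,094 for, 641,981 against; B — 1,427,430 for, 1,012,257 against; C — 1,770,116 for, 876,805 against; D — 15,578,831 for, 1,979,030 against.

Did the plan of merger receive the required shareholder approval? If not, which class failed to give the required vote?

Approved — every class gave the required vote.

A: 2/3 of 2201052 = 1467368; 1,467,368 required, 1,468,094 in favor — approved.
B: a majority of 2854057 is 1427029; 1,427,029 required, 1,427,430 in favor — approved.
C: 3/5 of 2949311 = 1769586.60, rounded up to 1769587; 1,769,587 required, 1,770,116 in favor — approved.
D: 4/5 of 19473538 = 15578830.40, rounded up to 15578831; 15,578,831 required, 15,578,831 in favor — approved.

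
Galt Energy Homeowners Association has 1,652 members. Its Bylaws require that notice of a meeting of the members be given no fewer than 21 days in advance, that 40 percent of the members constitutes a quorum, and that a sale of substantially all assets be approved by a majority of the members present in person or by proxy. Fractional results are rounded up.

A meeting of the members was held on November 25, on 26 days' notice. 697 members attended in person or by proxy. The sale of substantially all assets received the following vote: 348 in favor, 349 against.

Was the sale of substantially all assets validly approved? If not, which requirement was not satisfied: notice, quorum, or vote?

Notice: 26 days given; 21 required. Satisfied.
Quorum: 40% of 1,652 = 660.80, rounded up to 661; 697 present. Satisfied.
Vote: requires a majority of those present (697); a majority of 697 is 349, so 349 needed; 348 in favor. Not satisfied.

Invalid — vote requirement not satisfied.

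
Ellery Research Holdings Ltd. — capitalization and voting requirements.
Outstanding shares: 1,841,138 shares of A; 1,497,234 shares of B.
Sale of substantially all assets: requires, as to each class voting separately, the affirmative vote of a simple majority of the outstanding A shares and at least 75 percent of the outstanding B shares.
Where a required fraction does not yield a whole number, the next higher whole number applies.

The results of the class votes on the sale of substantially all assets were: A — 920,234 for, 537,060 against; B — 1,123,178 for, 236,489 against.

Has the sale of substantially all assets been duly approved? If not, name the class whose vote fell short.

Not approved — the A shares did not give the required vote.

A: a majority of 1841138 is 920570; 920,570 required, 920,234 in favor — not approved.
B: 3/4 of 1497234 = 1122925.50, rounded up to 1122926; 1,122,926 required, 1,123,178 in favor — approved.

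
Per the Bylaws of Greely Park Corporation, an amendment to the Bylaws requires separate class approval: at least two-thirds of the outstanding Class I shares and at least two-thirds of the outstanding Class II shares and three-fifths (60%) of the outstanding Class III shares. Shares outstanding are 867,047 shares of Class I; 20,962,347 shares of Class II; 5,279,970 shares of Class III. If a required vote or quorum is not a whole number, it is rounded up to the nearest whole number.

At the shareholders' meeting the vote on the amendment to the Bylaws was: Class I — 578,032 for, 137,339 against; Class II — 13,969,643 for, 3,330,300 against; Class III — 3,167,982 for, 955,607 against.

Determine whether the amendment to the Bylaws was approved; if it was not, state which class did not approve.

Class I: 2/3 of 867047 = 578031.33, rounded up to 578032; 578,032 required, 578,032 in favor — approved.
Class II: 2/3 of 20962347 = 13974898; 13,974,898 required, 13,969,643 in favor — not approved.
Class III: 3/5 of 5279970 = 3167982; 3,167,982 required, 3,167,982 in favor — approved.

Not approved — the Class II shares did not give the required vote.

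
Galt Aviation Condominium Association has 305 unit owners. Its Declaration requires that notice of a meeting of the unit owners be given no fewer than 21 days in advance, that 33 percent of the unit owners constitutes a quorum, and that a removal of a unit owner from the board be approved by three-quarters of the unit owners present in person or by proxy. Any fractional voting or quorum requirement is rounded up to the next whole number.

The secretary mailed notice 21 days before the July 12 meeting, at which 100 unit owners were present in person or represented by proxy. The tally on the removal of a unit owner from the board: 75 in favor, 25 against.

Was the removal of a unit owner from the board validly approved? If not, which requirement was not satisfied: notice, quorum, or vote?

Invalid — quorum requirement not satisfied.

Notice: 21 days given; 21 required. Satisfied.
Quorum: 33% of 305 = 100.65, rounded up to 101; 100 present. Not satisfied.
Vote: requires three-fourths of those present (100); 3/4 of 100 = 75, so 75 needed; 75 in favor. Satisfied.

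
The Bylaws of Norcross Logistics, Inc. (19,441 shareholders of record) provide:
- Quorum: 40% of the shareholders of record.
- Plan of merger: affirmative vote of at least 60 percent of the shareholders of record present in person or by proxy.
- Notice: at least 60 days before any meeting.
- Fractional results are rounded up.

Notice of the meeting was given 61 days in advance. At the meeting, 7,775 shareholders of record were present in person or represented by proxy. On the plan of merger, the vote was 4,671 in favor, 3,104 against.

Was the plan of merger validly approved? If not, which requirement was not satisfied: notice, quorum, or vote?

Invalid — quorum requirement not satisfied.

Notice: 61 days given; 60 required. Satisfied.
Quorum: 40% of 19,441 = 7,776.40, rounded up to 7,777; 7,775 present. Not satisfied.
Vote: requires three-fifths of those present (7,775); 3/5 of 7775 = 4665, so 4,665 needed; 4,671 in favor. Satisfied.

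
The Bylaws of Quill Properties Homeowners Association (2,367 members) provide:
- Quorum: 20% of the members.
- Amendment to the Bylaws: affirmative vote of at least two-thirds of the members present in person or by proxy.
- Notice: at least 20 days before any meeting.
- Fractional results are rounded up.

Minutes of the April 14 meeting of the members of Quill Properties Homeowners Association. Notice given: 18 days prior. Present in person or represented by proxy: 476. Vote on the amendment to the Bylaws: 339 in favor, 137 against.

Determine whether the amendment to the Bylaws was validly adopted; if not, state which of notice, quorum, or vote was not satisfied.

Notice: 18 days given; 20 required. Not satisfied.
Quorum: 20% of 2,367 = 473.40, rounded up to 474; 476 present. Satisfied.
Vote: requires two-thirds of those present (476); 2/3 of 476 = 317.33, rounded up to 318, so 318 needed; 339 in favor. Satisfied.

Invalid — notice requirement not satisfied.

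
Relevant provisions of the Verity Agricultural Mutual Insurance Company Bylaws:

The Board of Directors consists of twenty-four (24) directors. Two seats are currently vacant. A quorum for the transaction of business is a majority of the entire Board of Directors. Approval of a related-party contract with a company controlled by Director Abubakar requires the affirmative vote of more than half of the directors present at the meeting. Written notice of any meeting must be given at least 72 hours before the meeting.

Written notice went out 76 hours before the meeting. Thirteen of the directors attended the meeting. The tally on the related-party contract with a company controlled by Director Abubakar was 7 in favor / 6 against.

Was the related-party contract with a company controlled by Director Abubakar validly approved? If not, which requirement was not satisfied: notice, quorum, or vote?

Notice: 76 hours given; 72 required (76 ≥ 72). Satisfied.
Quorum: 13 present; quorum is 13. Satisfied.
Vote: the related-party contract with a company controlled by Director Abubakar requires a majority of the directors present (13). A majority of 13 is 7, so 7 affirmative votes are needed; 7 voted in favor. Satisfied.

Valid — all requirements satisfied.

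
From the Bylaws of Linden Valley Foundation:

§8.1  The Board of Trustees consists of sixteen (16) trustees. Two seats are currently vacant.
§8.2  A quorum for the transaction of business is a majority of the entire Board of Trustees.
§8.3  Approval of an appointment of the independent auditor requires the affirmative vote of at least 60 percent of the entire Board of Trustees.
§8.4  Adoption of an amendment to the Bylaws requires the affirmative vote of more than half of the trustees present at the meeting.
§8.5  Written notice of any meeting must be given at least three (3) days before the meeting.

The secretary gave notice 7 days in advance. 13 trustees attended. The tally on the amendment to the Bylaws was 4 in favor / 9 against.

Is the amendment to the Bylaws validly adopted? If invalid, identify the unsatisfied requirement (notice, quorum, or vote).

Notice: 7 days given; 3 required (7 ≥ 3). Satisfied.
Quorum: 13 present; quorum is 9. Satisfied.
Vote: the amendment to the Bylaws requires a majority of the trustees present (13). A majority of 13 is 7, so 7 affirmative votes are needed; 4 voted in favor. Not satisfied.

Invalid — vote requirement not satisfied.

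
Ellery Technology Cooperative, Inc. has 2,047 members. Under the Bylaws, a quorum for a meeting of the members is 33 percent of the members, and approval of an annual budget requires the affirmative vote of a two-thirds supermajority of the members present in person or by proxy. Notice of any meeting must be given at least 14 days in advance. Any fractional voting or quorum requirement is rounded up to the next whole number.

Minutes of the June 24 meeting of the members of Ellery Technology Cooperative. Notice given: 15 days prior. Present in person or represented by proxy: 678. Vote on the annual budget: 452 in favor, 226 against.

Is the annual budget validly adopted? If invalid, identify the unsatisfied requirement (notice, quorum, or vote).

Notice: 15 days given; 14 required. Satisfied.
Quorum: 33% of 2,047 = 675.51, rounded up to 676; 678 present. Satisfied.
Vote: requires two-thirds of those present (678); 2/3 of 678 = 452, so 452 needed; 452 in favor. Satisfied.

Valid — all requirements satisfied.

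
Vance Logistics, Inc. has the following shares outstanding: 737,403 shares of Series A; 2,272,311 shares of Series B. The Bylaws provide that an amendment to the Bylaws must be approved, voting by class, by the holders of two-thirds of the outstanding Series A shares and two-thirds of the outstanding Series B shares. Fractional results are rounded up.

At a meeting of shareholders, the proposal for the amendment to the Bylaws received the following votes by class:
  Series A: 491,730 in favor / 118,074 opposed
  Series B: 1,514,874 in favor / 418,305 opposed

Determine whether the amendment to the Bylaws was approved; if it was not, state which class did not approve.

Approved — every class gave the required vote.

Series A: 2/3 of 737403 = 491602; 491,602 required, 491,730 in favor — approved.
Series B: 2/3 of 2272311 = 1514874; 1,514,874 required, 1,514,874 in favor — approved.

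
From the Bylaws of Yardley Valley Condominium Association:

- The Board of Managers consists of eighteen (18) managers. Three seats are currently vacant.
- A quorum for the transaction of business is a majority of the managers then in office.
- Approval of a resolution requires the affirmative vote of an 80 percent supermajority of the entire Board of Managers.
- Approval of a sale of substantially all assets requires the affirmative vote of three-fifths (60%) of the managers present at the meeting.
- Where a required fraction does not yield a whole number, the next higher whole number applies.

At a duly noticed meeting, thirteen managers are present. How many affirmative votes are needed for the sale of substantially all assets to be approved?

8

The sale of substantially all assets requires three-fifths of the managers present (13).
3/5 of 13 = 7.80, rounded up to 8.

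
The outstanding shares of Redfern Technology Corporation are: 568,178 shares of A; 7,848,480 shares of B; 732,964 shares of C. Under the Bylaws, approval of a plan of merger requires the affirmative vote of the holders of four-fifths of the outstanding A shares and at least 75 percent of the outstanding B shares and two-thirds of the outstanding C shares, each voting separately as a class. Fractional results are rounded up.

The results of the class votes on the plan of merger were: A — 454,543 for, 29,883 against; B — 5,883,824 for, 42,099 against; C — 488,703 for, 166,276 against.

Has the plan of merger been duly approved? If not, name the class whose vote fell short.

A: 4/5 of 568178 = 454542.40, rounded up to 454543; 454,543 required, 454,543 in favor — approved.
B: 3/4 of 7848480 = 5886360; 5,886,360 required, 5,883,824 in favor — not approved.
C: 2/3 of 732964 = 488642.67, rounded up to 488643; 488,643 required, 488,703 in favor — approved.

Not approved — the B shares did not give the required vote.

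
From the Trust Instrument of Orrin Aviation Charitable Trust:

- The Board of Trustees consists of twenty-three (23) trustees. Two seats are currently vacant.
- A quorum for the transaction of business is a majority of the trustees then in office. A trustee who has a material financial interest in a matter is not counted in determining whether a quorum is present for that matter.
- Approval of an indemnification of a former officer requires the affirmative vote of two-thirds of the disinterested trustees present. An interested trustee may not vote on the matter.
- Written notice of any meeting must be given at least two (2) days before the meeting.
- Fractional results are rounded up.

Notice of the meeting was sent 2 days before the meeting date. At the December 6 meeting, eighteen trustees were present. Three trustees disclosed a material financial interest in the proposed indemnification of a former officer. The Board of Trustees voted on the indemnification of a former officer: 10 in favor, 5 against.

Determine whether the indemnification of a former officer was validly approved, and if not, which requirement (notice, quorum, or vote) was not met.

Notice: 2 days given; 2 required (2 ≥ 2). Satisfied.
Quorum: 18 present, but the 3 interested trustees do not count, leaving 15. Quorum is 11. Satisfied.
Vote: the indemnification of a former officer requires two-thirds of the disinterested trustees present (18 − 3 = 15). 2/3 of 15 = 10, so 10 affirmative votes are needed; 10 voted in favor. Satisfied.

Valid — all requirements satisfied.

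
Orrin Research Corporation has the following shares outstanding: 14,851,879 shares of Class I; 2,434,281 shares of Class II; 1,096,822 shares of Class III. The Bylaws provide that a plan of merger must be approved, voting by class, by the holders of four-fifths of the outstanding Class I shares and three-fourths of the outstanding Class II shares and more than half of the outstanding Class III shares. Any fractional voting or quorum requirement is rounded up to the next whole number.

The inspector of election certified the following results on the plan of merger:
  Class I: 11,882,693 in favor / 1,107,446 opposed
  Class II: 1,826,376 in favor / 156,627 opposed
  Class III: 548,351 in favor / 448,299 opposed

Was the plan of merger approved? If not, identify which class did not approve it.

Class I: 4/5 of 14851879 = 11881503.20, rounded up to 11881504; 11,881,504 required, 11,882,693 in favor — approved.
Class II: 3/4 of 2434281 = 1825710.75, rounded up to 1825711; 1,825,711 required, 1,826,376 in favor — approved.
Class III: a majority of 1096822 is 548412; 548,412 required, 548,351 in favor — not approved.

Not approved — the Class III shares did not give the required vote.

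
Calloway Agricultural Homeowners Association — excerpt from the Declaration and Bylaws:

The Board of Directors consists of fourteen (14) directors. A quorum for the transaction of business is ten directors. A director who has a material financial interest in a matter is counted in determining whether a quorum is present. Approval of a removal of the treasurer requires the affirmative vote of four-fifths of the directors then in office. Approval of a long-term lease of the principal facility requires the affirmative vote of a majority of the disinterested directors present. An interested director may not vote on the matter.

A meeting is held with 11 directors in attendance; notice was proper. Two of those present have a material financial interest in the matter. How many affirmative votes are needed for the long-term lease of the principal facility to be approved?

5

The long-term lease of the principal facility requires a majority of the disinterested directors present (11 − 2 = 9).
A majority of 9 is 5.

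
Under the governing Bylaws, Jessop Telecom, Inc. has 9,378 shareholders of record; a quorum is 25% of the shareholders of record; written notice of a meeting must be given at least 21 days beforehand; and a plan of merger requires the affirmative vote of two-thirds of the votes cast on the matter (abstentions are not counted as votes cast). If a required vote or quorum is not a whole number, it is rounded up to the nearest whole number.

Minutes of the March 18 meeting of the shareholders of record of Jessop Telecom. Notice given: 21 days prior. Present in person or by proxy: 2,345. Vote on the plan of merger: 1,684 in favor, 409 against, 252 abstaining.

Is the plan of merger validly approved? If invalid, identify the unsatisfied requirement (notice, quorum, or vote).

Valid — all requirements satisfied.

Notice: 21 days given; 21 required. Satisfied.
Quorum: 25% of 9,378 = 2,344.50, rounded up to 2,345; 2,345 present. Satisfied.
Vote: requires two-thirds of the votes cast (2,345 − 252 abstaining = 2,093); 2/3 of 2093 = 1395.33, rounded up to 1396, so 1,396 needed; 1,684 in favor. Satisfied.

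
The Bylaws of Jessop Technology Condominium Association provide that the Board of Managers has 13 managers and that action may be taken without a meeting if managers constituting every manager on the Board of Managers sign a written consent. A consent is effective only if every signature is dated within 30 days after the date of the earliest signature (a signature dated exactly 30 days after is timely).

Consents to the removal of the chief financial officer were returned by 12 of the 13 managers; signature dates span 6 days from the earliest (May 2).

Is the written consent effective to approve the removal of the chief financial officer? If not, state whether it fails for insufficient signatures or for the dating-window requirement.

Not effective — insufficient signatures.

Signatures required: every one of 13 — unanimous means all 13, so 13 needed; 12 signed. Insufficient.
Dating window: the latest signature is 6 days after the earliest; the limit is 30 days. Within the window.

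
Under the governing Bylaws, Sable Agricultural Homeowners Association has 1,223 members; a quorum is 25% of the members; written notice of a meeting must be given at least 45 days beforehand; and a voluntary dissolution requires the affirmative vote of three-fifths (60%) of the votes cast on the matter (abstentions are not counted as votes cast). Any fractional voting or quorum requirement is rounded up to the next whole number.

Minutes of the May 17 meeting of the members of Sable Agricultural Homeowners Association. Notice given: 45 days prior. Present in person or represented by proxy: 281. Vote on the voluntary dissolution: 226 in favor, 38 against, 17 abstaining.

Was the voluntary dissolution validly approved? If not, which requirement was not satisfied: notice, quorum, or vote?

Invalid — quorum requirement not satisfied.

Notice: 45 days given; 45 required. Satisfied.
Quorum: 25% of 1,223 = 305.75, rounded up to 306; 281 present. Not satisfied.
Vote: requires three-fifths of the votes cast (281 − 17 abstaining = 264); 3/5 of 264 = 158.40, rounded up to 159, so 159 needed; 226 in favor. Satisfied.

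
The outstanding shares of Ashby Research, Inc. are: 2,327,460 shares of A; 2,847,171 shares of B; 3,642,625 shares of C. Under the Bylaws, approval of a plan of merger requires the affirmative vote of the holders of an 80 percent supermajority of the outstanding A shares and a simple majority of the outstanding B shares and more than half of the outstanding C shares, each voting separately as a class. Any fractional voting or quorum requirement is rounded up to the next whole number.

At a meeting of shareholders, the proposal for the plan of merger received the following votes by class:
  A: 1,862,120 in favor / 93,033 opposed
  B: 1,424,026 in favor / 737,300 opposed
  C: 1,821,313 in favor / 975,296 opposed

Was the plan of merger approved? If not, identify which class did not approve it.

A: 4/5 of 2327460 = 1861968; 1,861,968 required, 1,862,120 in favor — approved.
B: a majority of 2847171 is 1423586; 1,423,586 required, 1,424,026 in favor — approved.
C: a majority of 3642625 is 1821313; 1,821,313 required, 1,821,313 in favor — approved.

Approved — every class gave the required vote.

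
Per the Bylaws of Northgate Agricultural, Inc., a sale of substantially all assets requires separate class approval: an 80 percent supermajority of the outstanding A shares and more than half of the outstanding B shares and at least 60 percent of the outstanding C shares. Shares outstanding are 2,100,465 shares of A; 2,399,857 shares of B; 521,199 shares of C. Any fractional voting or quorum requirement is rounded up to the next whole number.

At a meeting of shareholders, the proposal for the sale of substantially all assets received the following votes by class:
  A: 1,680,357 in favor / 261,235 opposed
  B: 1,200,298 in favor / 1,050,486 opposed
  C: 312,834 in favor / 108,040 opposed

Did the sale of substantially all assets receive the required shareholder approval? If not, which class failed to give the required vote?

A: 4/5 of 2100465 = 1680372; 1,680,372 required, 1,680,357 in favor — not approved.
B: a majority of 2399857 is 1199929; 1,199,929 required, 1,200,298 in favor — approved.
C: 3/5 of 521199 = 312719.40, rounded up to 312720; 312,720 required, 312,834 in favor — approved.

Not approved — the A shares did not give the required vote.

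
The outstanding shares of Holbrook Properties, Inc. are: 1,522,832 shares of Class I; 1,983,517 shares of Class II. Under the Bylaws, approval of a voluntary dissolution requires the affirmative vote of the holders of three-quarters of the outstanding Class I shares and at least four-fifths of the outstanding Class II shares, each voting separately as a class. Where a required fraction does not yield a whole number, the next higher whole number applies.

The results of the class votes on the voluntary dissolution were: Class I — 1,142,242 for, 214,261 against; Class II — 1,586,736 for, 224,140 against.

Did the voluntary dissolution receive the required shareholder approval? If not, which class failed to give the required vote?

Not approved — the Class II shares did not give the required vote.

Class I: 3/4 of 1522832 = 1142124; 1,142,124 required, 1,142,242 in favor — approved.
Class II: 4/5 of 1983517 = 1586813.60, rounded up to 1586814; 1,586,814 required, 1,586,736 in favor — not approved.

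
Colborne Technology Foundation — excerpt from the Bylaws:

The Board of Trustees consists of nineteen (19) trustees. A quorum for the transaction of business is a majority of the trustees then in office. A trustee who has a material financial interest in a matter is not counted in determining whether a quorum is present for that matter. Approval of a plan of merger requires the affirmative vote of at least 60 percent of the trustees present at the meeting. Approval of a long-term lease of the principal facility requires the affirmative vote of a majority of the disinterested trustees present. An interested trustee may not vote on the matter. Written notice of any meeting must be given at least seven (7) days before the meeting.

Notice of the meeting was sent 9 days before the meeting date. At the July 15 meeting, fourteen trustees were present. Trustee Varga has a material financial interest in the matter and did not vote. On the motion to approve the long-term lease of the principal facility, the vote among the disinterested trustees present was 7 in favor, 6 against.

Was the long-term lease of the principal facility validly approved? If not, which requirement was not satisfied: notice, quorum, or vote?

Notice: 9 days given; 7 required (9 ≥ 7). Satisfied.
Quorum: 14 present, but the 1 interested trustee does not count, leaving 13. Quorum is 10. Satisfied.
Vote: the long-term lease of the principal facility requires a majority of the disinterested trustees present (14 − 1 = 13). A majority of 13 is 7, so 7 affirmative votes are needed; 7 voted in favor. Satisfied.

Valid — all requirements satisfied.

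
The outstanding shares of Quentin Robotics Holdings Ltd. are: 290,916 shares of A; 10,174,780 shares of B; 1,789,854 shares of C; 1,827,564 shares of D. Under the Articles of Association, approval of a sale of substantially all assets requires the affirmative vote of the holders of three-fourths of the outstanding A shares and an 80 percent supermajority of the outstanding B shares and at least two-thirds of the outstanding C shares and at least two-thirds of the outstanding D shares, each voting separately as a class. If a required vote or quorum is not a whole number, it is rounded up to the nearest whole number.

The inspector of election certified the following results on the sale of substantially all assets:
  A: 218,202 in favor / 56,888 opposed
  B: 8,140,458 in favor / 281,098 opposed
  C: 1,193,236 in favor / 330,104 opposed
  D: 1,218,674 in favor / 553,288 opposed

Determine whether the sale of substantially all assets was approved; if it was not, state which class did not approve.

Approved — every class gave the required vote.

A: 3/4 of 290916 = 218187; 218,187 required, 218,202 in favor — approved.
B: 4/5 of 10174780 = 8139824; 8,139,824 required, 8,140,458 in favor — approved.
C: 2/3 of 1789854 = 1193236; 1,193,236 required, 1,193,236 in favor — approved.
D: 2/3 of 1827564 = 1218376; 1,218,376 required, 1,218,674 in favor — approved.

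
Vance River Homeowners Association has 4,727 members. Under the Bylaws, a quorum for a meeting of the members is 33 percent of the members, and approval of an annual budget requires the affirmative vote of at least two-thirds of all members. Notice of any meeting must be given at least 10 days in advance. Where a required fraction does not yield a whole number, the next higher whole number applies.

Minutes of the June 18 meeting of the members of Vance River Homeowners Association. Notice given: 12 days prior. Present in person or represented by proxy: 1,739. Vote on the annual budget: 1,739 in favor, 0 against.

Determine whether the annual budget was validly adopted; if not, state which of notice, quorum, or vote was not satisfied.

Notice: 12 days given; 10 required. Satisfied.
Quorum: 33% of 4,727 = 1,559.91, rounded up to 1,560; 1,739 present. Satisfied.
Vote: requires two-thirds of all members (4,727); 2/3 of 4727 = 3151.33, rounded up to 3152, so 3,152 needed; 1,739 in favor. Not satisfied.

Invalid — vote requirement not satisfied.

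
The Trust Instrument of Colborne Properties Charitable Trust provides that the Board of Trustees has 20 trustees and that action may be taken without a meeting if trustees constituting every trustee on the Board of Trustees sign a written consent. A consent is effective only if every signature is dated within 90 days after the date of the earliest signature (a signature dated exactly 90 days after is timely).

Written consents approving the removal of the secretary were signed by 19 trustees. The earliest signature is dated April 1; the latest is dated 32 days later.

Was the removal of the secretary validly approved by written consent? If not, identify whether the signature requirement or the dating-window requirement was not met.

Signatures required: every one of 20 — unanimous means all 20, so 20 needed; 19 signed. Insufficient.
Dating window: the latest signature is 32 days after the earliest; the limit is 90 days. Within the window.

Not effective — insufficient signatures.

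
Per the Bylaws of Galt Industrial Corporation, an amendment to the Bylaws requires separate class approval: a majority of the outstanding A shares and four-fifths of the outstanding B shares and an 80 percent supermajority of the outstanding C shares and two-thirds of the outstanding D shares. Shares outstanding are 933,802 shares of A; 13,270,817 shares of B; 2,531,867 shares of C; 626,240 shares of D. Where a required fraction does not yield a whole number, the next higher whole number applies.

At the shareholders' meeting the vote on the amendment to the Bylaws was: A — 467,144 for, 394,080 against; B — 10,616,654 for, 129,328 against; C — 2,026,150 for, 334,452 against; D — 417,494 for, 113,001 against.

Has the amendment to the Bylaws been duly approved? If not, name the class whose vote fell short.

A: a majority of 933802 is 466902; 466,902 required, 467,144 in favor — approved.
B: 4/5 of 13270817 = 10616653.60, rounded up to 10616654; 10,616,654 required, 10,616,654 in favor — approved.
C: 4/5 of 2531867 = 2025493.60, rounded up to 2025494; 2,025,494 required, 2,026,150 in favor — approved.
D: 2/3 of 626240 = 417493.33, rounded up to 417494; 417,494 required, 417,494 in favor — approved.

Approved — every class gave the required vote.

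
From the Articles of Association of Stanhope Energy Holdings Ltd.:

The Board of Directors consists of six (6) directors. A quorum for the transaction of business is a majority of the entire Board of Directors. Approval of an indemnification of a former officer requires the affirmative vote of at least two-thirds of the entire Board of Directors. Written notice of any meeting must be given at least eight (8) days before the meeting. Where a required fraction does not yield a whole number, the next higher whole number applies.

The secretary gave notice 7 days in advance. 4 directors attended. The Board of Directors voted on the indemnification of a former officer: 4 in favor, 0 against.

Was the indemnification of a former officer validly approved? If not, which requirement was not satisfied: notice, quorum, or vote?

Notice: 7 days given; 8 required (7 < 8). Not satisfied.
Quorum: 4 present; quorum is 4. Satisfied.
Vote: the indemnification of a former officer requires two-thirds of the entire Board of Directors (6). 2/3 of 6 = 4, so 4 affirmative votes are needed; 4 voted in favor. Satisfied.

Invalid — notice requirement not satisfied.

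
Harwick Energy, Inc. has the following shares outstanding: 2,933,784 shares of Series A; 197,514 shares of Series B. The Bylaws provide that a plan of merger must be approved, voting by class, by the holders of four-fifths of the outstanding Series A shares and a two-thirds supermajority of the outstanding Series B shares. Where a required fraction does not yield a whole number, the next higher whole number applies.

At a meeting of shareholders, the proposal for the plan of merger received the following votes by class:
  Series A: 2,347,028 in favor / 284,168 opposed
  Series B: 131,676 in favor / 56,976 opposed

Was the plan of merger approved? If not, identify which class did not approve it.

Approved — every class gave the required vote.

Series A: 4/5 of 2933784 = 2347027.20, rounded up to 2347028; 2,347,028 required, 2,347,028 in favor — approved.
Series B: 2/3 of 197514 = 131676; 131,676 required, 131,676 in favor — approved.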